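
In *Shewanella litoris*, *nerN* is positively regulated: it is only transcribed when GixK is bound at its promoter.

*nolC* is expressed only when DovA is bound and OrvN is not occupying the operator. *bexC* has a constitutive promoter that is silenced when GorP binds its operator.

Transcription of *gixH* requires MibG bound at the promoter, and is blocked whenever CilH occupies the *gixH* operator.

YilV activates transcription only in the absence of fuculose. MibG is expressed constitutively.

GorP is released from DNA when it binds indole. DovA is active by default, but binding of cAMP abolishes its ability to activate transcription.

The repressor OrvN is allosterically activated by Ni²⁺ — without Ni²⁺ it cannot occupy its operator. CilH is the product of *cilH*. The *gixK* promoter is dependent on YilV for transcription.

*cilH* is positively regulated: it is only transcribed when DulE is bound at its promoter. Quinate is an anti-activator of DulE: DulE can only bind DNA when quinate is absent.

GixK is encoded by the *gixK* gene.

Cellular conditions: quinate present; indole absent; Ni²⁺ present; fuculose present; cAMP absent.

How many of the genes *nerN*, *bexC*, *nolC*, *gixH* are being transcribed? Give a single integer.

Fuculose is present, so YilV is inactive.
Required activator YilV is absent, so *gixK* is not transcribed.
So GixK is not produced.
Required activator GixK is absent, so *nerN* is not transcribed.
→ *nerN* is OFF.
Indole is absent, so GorP is active.
With repressor GorP bound, *bexC* is not transcribed.
→ *bexC* is OFF.
cAMP is absent, so DovA is active.
Ni²⁺ is present, so OrvN is active.
With repressor OrvN bound, *nolC* is not transcribed.
→ *nolC* is OFF.
Quinate is present, so DulE is inactive.
Required activator DulE is absent, so *cilH* is not transcribed.
So CilH is not produced.
MibG is produced constitutively and is active.
No repressor is bound and MibG is active, so *gixH* is transcribed.
→ *gixH* is ON.
1 of the 4 genes is transcribed.

1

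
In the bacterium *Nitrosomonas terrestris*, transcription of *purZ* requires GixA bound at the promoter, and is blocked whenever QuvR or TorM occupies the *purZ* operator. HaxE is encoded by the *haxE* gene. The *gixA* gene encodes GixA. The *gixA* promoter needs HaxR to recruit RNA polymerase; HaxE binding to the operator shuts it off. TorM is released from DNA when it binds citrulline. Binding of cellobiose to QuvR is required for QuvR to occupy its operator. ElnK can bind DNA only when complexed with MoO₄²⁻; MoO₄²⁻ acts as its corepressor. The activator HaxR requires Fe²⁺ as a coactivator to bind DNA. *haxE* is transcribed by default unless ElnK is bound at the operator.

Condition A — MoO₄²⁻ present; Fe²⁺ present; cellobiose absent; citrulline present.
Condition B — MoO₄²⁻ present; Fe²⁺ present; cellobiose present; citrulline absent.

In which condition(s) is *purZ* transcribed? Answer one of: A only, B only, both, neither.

Condition A:
MoO₄²⁻ is present, so ElnK is active.
With repressor ElnK bound, *haxE* is not transcribed.
So HaxE is not produced.
Fe²⁺ is present, so HaxR is active.
No repressor is bound and HaxR is active, so *gixA* is transcribed.
So GixA is produced and active.
Cellobiose is absent, so QuvR is inactive.
Citrulline is present, so TorM is inactive.
No repressor is bound and GixA is active, so *purZ* is transcribed.
→ *purZ* is ON in A.
Condition B:
MoO₄²⁻ is present, so ElnK is active.
With repressor ElnK bound, *haxE* is not transcribed.
So HaxE is not produced.
Fe²⁺ is present, so HaxR is active.
No repressor is bound and HaxR is active, so *gixA* is transcribed.
So GixA is produced and active.
Cellobiose is present, so QuvR is active.
Citrulline is absent, so TorM is active.
With repressor QuvR bound, *purZ* is not transcribed.
→ *purZ* is OFF in B.

A only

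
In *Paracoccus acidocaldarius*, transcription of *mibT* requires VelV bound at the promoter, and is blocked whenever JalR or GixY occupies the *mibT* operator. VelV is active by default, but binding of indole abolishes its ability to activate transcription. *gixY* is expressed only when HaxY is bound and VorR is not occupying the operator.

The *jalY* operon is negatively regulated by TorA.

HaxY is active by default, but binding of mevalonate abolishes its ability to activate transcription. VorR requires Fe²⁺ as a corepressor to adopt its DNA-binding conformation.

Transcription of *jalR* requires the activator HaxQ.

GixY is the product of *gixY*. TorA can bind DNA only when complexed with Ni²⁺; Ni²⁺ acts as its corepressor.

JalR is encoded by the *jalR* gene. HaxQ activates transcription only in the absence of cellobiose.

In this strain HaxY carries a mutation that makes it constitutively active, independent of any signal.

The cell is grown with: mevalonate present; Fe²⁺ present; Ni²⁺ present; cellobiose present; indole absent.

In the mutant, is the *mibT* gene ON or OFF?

ON

Indole is absent, so VelV is active.
Cellobiose is present, so HaxQ is inactive.
Required activator HaxQ is absent, so *jalR* is not transcribed.
So JalR is not produced.
HaxY is constitutively active in this strain.
Fe²⁺ is present, so VorR is active.
With repressor VorR bound, *gixY* is not transcribed.
So GixY is not produced.
No repressor is bound and VelV is active, so *mibT* is transcribed.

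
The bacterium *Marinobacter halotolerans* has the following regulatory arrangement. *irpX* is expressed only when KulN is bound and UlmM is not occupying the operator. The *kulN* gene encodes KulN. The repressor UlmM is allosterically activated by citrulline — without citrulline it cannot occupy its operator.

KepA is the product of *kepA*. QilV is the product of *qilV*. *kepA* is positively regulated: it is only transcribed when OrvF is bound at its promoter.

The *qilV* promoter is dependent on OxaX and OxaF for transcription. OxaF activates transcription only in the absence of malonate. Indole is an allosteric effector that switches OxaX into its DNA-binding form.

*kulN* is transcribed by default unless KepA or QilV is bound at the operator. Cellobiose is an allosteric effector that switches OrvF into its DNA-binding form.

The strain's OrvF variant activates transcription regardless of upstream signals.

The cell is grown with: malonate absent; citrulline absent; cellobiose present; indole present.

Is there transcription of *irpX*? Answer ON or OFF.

OFF

OrvF is constitutively active in this strain.
No repressor is bound and OrvF is active, so *kepA* is transcribed.
So KepA is produced and active.
Indole is present, so OxaX is active.
Malonate is absent, so OxaF is active.
No repressor is bound and OxaX and OxaF are active, so *qilV* is transcribed.
So QilV is produced and active.
With repressor KepA bound, *kulN* is not transcribed.
So KulN is not produced.
Citrulline is absent, so UlmM is inactive.
Required activator KulN is absent, so *irpX* is not transcribed.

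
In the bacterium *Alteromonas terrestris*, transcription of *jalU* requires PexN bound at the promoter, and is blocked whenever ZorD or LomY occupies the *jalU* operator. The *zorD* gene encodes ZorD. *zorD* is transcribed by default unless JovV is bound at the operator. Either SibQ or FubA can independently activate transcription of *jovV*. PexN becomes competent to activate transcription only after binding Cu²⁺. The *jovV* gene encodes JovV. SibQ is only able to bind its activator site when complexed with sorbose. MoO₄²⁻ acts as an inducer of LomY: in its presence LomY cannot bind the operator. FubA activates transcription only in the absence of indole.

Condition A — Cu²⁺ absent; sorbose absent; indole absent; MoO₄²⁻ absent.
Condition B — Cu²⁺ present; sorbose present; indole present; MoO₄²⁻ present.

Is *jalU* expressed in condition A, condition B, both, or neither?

B only

Condition A:
Cu²⁺ is absent, so PexN is inactive.
Sorbose is absent, so SibQ is inactive.
Indole is absent, so FubA is active.
Activator FubA is present, so *jovV* is transcribed.
So JovV is produced and active.
With repressor JovV bound, *zorD* is not transcribed.
So ZorD is not produced.
MoO₄²⁻ is absent, so LomY is active.
With repressor LomY bound, *jalU* is not transcribed.
→ *jalU* is OFF in A.
Condition B:
Cu²⁺ is present, so PexN is active.
Sorbose is present, so SibQ is active.
Indole is present, so FubA is inactive.
Activator SibQ is present, so *jovV* is transcribed.
So JovV is produced and active.
With repressor JovV bound, *zorD* is not transcribed.
So ZorD is not produced.
MoO₄²⁻ is present, so LomY is inactive.
No repressor is bound and PexN is active, so *jalU* is transcribed.
→ *jalU* is ON in B.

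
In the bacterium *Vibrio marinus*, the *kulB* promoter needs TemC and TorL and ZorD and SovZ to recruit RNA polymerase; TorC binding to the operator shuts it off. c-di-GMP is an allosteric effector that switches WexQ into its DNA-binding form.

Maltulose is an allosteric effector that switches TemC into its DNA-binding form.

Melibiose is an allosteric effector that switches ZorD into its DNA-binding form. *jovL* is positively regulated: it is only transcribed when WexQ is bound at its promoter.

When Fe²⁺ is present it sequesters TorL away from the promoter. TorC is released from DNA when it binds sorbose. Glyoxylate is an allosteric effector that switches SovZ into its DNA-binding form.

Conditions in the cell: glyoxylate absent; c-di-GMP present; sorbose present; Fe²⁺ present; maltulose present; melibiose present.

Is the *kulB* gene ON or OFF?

Maltulose is present, so TemC is active.
Fe²⁺ is present, so TorL is inactive.
Sorbose is present, so TorC is inactive.
Melibiose is present, so ZorD is active.
Glyoxylate is absent, so SovZ is inactive.
Required activator TorL is absent, so *kulB* is not transcribed.

OFF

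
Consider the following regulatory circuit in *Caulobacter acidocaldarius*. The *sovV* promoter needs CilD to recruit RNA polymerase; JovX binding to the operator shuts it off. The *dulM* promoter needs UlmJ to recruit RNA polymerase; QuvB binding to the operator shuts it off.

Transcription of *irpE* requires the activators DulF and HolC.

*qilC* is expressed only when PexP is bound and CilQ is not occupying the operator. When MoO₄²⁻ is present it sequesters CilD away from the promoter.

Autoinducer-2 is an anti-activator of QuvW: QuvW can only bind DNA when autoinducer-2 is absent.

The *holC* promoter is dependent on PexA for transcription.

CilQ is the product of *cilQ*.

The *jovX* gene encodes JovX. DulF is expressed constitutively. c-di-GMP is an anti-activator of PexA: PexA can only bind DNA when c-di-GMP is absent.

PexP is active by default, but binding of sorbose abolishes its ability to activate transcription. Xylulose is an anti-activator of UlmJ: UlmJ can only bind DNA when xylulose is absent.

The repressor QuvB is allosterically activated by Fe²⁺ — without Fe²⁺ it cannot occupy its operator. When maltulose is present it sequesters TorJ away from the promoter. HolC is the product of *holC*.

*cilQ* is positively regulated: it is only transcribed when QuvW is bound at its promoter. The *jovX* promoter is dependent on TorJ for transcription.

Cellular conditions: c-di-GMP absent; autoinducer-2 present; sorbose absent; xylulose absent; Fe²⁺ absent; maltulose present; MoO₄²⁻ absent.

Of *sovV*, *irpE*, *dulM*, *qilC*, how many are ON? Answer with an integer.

4

MoO₄²⁻ is absent, so CilD is active.
Maltulose is present, so TorJ is inactive.
Required activator TorJ is absent, so *jovX* is not transcribed.
So JovX is not produced.
No repressor is bound and CilD is active, so *sovV* is transcribed.
→ *sovV* is ON.
DulF is produced constitutively and is active.
c-di-GMP is absent, so PexA is active.
No repressor is bound and PexA is active, so *holC* is transcribed.
So HolC is produced and active.
No repressor is bound and DulF and HolC are active, so *irpE* is transcribed.
→ *irpE* is ON.
Xylulose is absent, so UlmJ is active.
Fe²⁺ is absent, so QuvB is inactive.
No repressor is bound and UlmJ is active, so *dulM* is transcribed.
→ *dulM* is ON.
Sorbose is absent, so PexP is active.
Autoinducer-2 is present, so QuvW is inactive.
Required activator QuvW is absent, so *cilQ* is not transcribed.
So CilQ is not produced.
No repressor is bound and PexP is active, so *qilC* is transcribed.
→ *qilC* is ON.
4 of the 4 genes are transcribed.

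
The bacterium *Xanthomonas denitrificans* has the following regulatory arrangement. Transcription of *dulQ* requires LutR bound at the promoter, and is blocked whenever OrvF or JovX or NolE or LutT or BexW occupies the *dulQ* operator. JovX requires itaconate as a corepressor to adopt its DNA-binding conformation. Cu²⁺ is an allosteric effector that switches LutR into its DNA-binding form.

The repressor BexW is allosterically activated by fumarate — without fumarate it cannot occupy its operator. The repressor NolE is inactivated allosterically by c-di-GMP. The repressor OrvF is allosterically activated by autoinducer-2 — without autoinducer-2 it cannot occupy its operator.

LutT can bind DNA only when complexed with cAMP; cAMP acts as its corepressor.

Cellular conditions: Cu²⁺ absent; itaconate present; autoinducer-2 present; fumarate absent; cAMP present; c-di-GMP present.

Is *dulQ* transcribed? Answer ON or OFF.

Autoinducer-2 is present, so OrvF is active.
Itaconate is present, so JovX is active.
c-di-GMP is present, so NolE is inactive.
cAMP is present, so LutT is active.
Fumarate is absent, so BexW is inactive.
Cu²⁺ is absent, so LutR is inactive.
With repressor OrvF bound, *dulQ* is not transcribed.

OFF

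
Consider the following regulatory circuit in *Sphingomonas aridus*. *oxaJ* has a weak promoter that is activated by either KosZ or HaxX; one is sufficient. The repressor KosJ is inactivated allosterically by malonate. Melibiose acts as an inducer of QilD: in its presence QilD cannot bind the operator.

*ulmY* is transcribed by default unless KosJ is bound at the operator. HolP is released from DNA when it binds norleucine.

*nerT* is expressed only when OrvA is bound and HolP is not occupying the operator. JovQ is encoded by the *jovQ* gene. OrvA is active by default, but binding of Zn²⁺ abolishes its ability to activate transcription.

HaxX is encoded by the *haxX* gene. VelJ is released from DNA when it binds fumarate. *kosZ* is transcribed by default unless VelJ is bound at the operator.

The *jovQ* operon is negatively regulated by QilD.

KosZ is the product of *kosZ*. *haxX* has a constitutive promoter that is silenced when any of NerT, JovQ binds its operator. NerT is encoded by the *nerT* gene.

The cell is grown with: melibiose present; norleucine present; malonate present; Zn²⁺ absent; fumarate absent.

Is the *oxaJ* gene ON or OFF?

OFF

Fumarate is absent, so VelJ is active.
With repressor VelJ bound, *kosZ* is not transcribed.
So KosZ is not produced.
Norleucine is present, so HolP is inactive.
Zn²⁺ is absent, so OrvA is active.
No repressor is bound and OrvA is active, so *nerT* is transcribed.
So NerT is produced and active.
Melibiose is present, so QilD is inactive.
With no repressor bound, *jovQ* is transcribed.
So JovQ is produced and active.
With repressor NerT bound, *haxX* is not transcribed.
So HaxX is not produced.
No activator is available at the *oxaJ* promoter, so *oxaJ* is not transcribed.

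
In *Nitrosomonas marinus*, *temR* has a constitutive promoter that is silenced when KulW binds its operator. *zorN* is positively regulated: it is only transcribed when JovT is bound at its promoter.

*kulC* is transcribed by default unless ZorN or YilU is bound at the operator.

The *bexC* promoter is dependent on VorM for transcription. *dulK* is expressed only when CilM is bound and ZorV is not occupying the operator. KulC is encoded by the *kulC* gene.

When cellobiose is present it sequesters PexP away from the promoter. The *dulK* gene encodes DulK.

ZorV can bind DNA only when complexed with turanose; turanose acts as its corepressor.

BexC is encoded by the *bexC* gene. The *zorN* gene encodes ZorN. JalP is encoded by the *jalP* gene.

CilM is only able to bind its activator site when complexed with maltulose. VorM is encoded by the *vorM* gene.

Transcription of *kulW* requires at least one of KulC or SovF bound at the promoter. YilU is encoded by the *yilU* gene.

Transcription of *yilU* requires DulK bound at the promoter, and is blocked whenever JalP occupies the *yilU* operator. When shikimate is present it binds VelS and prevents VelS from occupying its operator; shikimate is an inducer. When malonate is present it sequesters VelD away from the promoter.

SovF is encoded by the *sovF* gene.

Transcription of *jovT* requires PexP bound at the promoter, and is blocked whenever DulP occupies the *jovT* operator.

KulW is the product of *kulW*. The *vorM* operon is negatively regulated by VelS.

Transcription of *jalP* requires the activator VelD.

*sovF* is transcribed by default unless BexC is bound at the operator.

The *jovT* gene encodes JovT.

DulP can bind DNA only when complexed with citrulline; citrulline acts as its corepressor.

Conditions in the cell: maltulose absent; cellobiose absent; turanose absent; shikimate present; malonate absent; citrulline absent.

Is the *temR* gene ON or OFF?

Cellobiose is absent, so PexP is active.
Citrulline is absent, so DulP is inactive.
No repressor is bound and PexP is active, so *jovT* is transcribed.
So JovT is produced and active.
No repressor is bound and JovT is active, so *zorN* is transcribed.
So ZorN is produced and active.
Malonate is absent, so VelD is active.
No repressor is bound and VelD is active, so *jalP* is transcribed.
So JalP is produced and active.
Turanose is absent, so ZorV is inactive.
Maltulose is absent, so CilM is inactive.
Required activator CilM is absent, so *dulK* is not transcribed.
So DulK is not produced.
With repressor JalP bound, *yilU* is not transcribed.
So YilU is not produced.
With repressor ZorN bound, *kulC* is not transcribed.
So KulC is not produced.
Shikimate is present, so VelS is inactive.
With no repressor bound, *vorM* is transcribed.
So VorM is produced and active.
No repressor is bound and VorM is active, so *bexC* is transcribed.
So BexC is produced and active.
With repressor BexC bound, *sovF* is not transcribed.
So SovF is not produced.
No activator is available at the *kulW* promoter, so *kulW* is not transcribed.
So KulW is not produced.
With no repressor bound, *temR* is transcribed.

ON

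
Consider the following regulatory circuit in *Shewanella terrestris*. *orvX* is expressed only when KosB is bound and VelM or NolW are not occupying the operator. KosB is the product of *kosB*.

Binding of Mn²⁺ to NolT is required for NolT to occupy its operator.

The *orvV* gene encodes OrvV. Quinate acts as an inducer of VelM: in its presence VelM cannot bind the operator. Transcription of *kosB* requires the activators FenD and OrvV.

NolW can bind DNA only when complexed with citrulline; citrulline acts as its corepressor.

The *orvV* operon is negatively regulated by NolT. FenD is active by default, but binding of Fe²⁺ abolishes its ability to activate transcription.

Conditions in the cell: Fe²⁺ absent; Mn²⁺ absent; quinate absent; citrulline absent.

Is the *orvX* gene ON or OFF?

Fe²⁺ is absent, so FenD is active.
Mn²⁺ is absent, so NolT is inactive.
With no repressor bound, *orvV* is transcribed.
So OrvV is produced and active.
No repressor is bound and FenD and OrvV are active, so *kosB* is transcribed.
So KosB is produced and active.
Quinate is absent, so VelM is active.
Citrulline is absent, so NolW is inactive.
With repressor VelM bound, *orvX* is not transcribed.

OFF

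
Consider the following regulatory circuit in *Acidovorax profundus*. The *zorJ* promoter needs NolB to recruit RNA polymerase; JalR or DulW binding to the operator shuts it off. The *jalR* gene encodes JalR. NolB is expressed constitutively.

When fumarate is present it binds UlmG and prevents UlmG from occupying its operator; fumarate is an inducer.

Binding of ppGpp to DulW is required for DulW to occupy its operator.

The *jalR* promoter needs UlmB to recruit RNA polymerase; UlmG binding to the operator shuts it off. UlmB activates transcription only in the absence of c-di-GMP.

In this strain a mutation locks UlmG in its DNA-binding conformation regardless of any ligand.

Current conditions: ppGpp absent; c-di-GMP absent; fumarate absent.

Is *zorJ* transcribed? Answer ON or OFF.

NolB is produced constitutively and is active.
c-di-GMP is absent, so UlmB is active.
UlmG is constitutively active in this strain.
With repressor UlmG bound, *jalR* is not transcribed.
So JalR is not produced.
ppGpp is absent, so DulW is inactive.
No repressor is bound and NolB is active, so *zorJ* is transcribed.

ON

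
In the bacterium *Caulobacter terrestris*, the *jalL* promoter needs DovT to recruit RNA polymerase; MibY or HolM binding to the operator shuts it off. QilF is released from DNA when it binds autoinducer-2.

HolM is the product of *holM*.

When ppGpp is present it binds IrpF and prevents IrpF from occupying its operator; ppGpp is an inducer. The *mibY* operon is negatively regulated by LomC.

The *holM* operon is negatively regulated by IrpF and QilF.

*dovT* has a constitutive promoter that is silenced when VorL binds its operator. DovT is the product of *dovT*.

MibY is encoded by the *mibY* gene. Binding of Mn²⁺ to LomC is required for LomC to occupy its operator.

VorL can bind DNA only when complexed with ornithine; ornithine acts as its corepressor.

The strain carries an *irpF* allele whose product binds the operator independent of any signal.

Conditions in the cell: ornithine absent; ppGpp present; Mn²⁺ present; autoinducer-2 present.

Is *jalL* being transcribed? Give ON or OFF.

Mn²⁺ is present, so LomC is active.
With repressor LomC bound, *mibY* is not transcribed.
So MibY is not produced.
IrpF is constitutively active in this strain.
Autoinducer-2 is present, so QilF is inactive.
With repressor IrpF bound, *holM* is not transcribed.
So HolM is not produced.
Ornithine is absent, so VorL is inactive.
With no repressor bound, *dovT* is transcribed.
So DovT is produced and active.
No repressor is bound and DovT is active, so *jalL* is transcribed.

ON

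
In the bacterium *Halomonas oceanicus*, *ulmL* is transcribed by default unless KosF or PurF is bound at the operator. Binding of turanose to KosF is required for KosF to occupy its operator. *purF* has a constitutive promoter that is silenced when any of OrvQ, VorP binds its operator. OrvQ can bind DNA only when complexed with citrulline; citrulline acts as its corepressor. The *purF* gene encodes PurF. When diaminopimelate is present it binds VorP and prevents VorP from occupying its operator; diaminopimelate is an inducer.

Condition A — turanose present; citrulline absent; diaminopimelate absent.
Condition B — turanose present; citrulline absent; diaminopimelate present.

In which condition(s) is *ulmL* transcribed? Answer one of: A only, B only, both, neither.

neither

Condition A:
Turanose is present, so KosF is active.
Citrulline is absent, so OrvQ is inactive.
Diaminopimelate is absent, so VorP is active.
With repressor VorP bound, *purF* is not transcribed.
So PurF is not produced.
With repressor KosF bound, *ulmL* is not transcribed.
→ *ulmL* is OFF in A.
Condition B:
Turanose is present, so KosF is active.
Citrulline is absent, so OrvQ is inactive.
Diaminopimelate is present, so VorP is inactive.
With no repressor bound, *purF* is transcribed.
So PurF is produced and active.
With repressor KosF bound, *ulmL* is not transcribed.
→ *ulmL* is OFF in B.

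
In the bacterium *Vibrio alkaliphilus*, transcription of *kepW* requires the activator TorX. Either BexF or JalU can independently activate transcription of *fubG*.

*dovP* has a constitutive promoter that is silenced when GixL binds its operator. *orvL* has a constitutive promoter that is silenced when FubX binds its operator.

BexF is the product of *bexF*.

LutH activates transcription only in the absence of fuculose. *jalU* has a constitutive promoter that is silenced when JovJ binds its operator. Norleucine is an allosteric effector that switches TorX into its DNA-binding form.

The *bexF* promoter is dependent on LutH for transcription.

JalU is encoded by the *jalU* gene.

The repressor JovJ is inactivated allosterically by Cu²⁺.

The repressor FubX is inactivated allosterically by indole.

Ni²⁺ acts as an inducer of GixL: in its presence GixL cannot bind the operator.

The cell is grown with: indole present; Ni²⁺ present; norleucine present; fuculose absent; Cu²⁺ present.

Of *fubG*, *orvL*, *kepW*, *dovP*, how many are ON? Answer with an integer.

4

Fuculose is absent, so LutH is active.
No repressor is bound and LutH is active, so *bexF* is transcribed.
So BexF is produced and active.
Cu²⁺ is present, so JovJ is inactive.
With no repressor bound, *jalU* is transcribed.
So JalU is produced and active.
Activator BexF is present, so *fubG* is transcribed.
→ *fubG* is ON.
Indole is present, so FubX is inactive.
With no repressor bound, *orvL* is transcribed.
→ *orvL* is ON.
Norleucine is present, so TorX is active.
No repressor is bound and TorX is active, so *kepW* is transcribed.
→ *kepW* is ON.
Ni²⁺ is present, so GixL is inactive.
With no repressor bound, *dovP* is transcribed.
→ *dovP* is ON.
4 of the 4 genes are transcribed.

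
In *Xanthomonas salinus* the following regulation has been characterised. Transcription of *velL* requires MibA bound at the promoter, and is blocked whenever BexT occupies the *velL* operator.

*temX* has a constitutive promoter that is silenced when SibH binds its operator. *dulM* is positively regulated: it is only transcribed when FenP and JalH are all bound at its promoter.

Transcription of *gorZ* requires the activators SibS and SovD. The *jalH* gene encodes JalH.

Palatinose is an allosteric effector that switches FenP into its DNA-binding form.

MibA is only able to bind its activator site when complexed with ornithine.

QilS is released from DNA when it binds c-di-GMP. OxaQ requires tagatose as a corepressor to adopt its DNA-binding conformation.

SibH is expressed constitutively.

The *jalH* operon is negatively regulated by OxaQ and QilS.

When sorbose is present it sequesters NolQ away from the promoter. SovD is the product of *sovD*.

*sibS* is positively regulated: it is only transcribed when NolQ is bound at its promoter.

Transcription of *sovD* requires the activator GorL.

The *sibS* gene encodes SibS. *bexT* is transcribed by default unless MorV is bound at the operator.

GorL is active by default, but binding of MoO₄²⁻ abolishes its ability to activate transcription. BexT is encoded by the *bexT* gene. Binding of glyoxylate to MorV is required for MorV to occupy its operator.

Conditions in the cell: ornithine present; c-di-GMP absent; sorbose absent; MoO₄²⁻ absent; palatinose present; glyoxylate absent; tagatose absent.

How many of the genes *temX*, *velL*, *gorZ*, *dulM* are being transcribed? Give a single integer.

SibH is produced constitutively and is active.
With repressor SibH bound, *temX* is not transcribed.
→ *temX* is OFF.
Ornithine is present, so MibA is active.
Glyoxylate is absent, so MorV is inactive.
With no repressor bound, *bexT* is transcribed.
So BexT is produced and active.
With repressor BexT bound, *velL* is not transcribed.
→ *velL* is OFF.
Sorbose is absent, so NolQ is active.
No repressor is bound and NolQ is active, so *sibS* is transcribed.
So SibS is produced and active.
MoO₄²⁻ is absent, so GorL is active.
No repressor is bound and GorL is active, so *sovD* is transcribed.
So SovD is produced and active.
No repressor is bound and SibS and SovD are active, so *gorZ* is transcribed.
→ *gorZ* is ON.
Palatinose is present, so FenP is active.
Tagatose is absent, so OxaQ is inactive.
c-di-GMP is absent, so QilS is active.
With repressor QilS bound, *jalH* is not transcribed.
So JalH is not produced.
Required activator JalH is absent, so *dulM* is not transcribed.
→ *dulM* is OFF.
1 of the 4 genes is transcribed.

1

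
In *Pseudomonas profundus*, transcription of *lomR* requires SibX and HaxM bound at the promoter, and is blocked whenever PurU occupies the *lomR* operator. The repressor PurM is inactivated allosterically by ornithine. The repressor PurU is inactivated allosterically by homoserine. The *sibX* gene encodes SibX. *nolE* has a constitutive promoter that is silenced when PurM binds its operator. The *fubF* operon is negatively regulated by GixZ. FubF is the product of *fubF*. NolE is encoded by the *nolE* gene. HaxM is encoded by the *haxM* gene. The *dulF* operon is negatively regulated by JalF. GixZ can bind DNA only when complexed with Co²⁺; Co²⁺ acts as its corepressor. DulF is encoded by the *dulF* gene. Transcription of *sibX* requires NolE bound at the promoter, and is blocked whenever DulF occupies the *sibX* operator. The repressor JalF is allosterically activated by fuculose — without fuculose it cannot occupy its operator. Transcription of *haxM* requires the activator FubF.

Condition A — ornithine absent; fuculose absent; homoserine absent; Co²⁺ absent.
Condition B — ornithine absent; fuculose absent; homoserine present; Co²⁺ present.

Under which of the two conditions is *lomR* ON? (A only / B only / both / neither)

neither

Condition A:
Ornithine is absent, so PurM is active.
With repressor PurM bound, *nolE* is not transcribed.
So NolE is not produced.
Fuculose is absent, so JalF is inactive.
With no repressor bound, *dulF* is transcribed.
So DulF is produced and active.
With repressor DulF bound, *sibX* is not transcribed.
So SibX is not produced.
Homoserine is absent, so PurU is active.
Co²⁺ is absent, so GixZ is inactive.
With no repressor bound, *fubF* is transcribed.
So FubF is produced and active.
No repressor is bound and FubF is active, so *haxM* is transcribed.
So HaxM is produced and active.
With repressor PurU bound, *lomR* is not transcribed.
→ *lomR* is OFF in A.
Condition B:
Ornithine is absent, so PurM is active.
With repressor PurM bound, *nolE* is not transcribed.
So NolE is not produced.
Fuculose is absent, so JalF is inactive.
With no repressor bound, *dulF* is transcribed.
So DulF is produced and active.
With repressor DulF bound, *sibX* is not transcribed.
So SibX is not produced.
Homoserine is present, so PurU is inactive.
Co²⁺ is present, so GixZ is active.
With repressor GixZ bound, *fubF* is not transcribed.
So FubF is not produced.
Required activator FubF is absent, so *haxM* is not transcribed.
So HaxM is not produced.
Required activator SibX is absent, so *lomR* is not transcribed.
→ *lomR* is OFF in B.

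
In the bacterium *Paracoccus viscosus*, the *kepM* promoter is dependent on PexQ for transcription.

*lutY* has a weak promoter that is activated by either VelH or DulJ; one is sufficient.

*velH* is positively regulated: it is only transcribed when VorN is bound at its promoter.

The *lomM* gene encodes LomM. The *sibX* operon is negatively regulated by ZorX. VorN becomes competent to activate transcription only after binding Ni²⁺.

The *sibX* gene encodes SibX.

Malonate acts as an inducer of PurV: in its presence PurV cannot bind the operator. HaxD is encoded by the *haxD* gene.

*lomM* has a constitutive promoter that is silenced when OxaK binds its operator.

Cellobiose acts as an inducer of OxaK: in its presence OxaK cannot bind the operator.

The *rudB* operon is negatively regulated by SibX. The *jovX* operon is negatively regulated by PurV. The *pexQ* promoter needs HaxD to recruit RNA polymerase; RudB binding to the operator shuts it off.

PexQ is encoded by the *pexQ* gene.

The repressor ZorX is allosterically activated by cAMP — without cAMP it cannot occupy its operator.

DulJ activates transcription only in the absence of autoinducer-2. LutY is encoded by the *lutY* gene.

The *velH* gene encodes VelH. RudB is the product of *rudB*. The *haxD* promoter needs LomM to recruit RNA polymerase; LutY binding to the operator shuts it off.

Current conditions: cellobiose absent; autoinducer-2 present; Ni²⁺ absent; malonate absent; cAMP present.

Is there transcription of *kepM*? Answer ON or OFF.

Ni²⁺ is absent, so VorN is inactive.
Required activator VorN is absent, so *velH* is not transcribed.
So VelH is not produced.
Autoinducer-2 is present, so DulJ is inactive.
No activator is available at the *lutY* promoter, so *lutY* is not transcribed.
So LutY is not produced.
Cellobiose is absent, so OxaK is active.
With repressor OxaK bound, *lomM* is not transcribed.
So LomM is not produced.
Required activator LomM is absent, so *haxD* is not transcribed.
So HaxD is not produced.
cAMP is present, so ZorX is active.
With repressor ZorX bound, *sibX* is not transcribed.
So SibX is not produced.
With no repressor bound, *rudB* is transcribed.
So RudB is produced and active.
With repressor RudB bound, *pexQ* is not transcribed.
So PexQ is not produced.
Required activator PexQ is absent, so *kepM* is not transcribed.

OFF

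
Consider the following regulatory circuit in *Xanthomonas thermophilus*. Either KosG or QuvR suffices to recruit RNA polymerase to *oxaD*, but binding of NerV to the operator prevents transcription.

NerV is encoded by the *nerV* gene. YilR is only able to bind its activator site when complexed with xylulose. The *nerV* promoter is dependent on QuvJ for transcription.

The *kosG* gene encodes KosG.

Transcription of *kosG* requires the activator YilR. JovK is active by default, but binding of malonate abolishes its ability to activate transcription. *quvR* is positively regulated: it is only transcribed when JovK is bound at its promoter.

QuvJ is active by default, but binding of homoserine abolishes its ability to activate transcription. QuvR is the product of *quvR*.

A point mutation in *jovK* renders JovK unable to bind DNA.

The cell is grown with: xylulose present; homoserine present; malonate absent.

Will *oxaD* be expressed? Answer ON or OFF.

ON

Homoserine is present, so QuvJ is inactive.
Required activator QuvJ is absent, so *nerV* is not transcribed.
So NerV is not produced.
Xylulose is present, so YilR is active.
No repressor is bound and YilR is active, so *kosG* is transcribed.
So KosG is produced and active.
JovK is non-functional in this strain, so it has no effect.
Required activator JovK is absent, so *quvR* is not transcribed.
So QuvR is not produced.
Activator KosG is present, so *oxaD* is transcribed.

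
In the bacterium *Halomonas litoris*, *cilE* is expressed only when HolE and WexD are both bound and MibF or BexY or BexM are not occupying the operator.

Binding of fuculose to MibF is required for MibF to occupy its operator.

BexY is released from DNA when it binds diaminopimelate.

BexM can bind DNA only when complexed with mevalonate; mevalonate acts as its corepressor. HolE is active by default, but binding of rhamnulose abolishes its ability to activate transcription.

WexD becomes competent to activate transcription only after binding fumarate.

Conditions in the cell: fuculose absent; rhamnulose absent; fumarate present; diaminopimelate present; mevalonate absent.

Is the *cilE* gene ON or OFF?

Fuculose is absent, so MibF is inactive.
Rhamnulose is absent, so HolE is active.
Fumarate is present, so WexD is active.
Diaminopimelate is present, so BexY is inactive.
Mevalonate is absent, so BexM is inactive.
No repressor is bound and HolE and WexD are active, so *cilE* is transcribed.

ON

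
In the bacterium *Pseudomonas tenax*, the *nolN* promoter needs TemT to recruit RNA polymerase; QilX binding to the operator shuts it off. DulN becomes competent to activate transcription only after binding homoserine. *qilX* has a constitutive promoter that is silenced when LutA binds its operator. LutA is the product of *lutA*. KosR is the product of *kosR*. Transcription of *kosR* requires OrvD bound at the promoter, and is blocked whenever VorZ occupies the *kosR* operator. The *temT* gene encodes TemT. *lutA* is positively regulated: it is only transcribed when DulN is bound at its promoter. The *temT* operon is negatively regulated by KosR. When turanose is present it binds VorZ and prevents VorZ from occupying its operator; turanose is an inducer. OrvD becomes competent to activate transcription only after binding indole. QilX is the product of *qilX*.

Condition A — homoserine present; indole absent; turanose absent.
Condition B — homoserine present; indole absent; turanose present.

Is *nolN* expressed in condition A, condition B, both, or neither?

Condition A:
Homoserine is present, so DulN is active.
No repressor is bound and DulN is active, so *lutA* is transcribed.
So LutA is produced and active.
With repressor LutA bound, *qilX* is not transcribed.
So QilX is not produced.
Indole is absent, so OrvD is inactive.
Turanose is absent, so VorZ is active.
With repressor VorZ bound, *kosR* is not transcribed.
So KosR is not produced.
With no repressor bound, *temT* is transcribed.
So TemT is produced and active.
No repressor is bound and TemT is active, so *nolN* is transcribed.
→ *nolN* is ON in A.
Condition B:
Homoserine is present, so DulN is active.
No repressor is bound and DulN is active, so *lutA* is transcribed.
So LutA is produced and active.
With repressor LutA bound, *qilX* is not transcribed.
So QilX is not produced.
Indole is absent, so OrvD is inactive.
Turanose is present, so VorZ is inactive.
Required activator OrvD is absent, so *kosR* is not transcribed.
So KosR is not produced.
With no repressor bound, *temT* is transcribed.
So TemT is produced and active.
No repressor is bound and TemT is active, so *nolN* is transcribed.
→ *nolN* is ON in B.

both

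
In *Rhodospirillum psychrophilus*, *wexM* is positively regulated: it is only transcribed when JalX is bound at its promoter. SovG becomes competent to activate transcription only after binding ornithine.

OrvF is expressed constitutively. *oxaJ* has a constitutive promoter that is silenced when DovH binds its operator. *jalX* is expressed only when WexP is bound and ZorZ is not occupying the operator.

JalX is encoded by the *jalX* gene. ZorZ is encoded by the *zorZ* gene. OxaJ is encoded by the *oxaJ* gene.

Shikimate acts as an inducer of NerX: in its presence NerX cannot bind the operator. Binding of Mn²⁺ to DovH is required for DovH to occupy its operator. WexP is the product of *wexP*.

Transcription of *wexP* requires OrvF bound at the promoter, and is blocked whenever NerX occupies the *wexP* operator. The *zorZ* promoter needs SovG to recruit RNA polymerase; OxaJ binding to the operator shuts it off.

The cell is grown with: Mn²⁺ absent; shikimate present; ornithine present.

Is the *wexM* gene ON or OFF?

Mn²⁺ is absent, so DovH is inactive.
With no repressor bound, *oxaJ* is transcribed.
So OxaJ is produced and active.
Ornithine is present, so SovG is active.
With repressor OxaJ bound, *zorZ* is not transcribed.
So ZorZ is not produced.
OrvF is produced constitutively and is active.
Shikimate is present, so NerX is inactive.
No repressor is bound and OrvF is active, so *wexP* is transcribed.
So WexP is produced and active.
No repressor is bound and WexP is active, so *jalX* is transcribed.
So JalX is produced and active.
No repressor is bound and JalX is active, so *wexM* is transcribed.

ON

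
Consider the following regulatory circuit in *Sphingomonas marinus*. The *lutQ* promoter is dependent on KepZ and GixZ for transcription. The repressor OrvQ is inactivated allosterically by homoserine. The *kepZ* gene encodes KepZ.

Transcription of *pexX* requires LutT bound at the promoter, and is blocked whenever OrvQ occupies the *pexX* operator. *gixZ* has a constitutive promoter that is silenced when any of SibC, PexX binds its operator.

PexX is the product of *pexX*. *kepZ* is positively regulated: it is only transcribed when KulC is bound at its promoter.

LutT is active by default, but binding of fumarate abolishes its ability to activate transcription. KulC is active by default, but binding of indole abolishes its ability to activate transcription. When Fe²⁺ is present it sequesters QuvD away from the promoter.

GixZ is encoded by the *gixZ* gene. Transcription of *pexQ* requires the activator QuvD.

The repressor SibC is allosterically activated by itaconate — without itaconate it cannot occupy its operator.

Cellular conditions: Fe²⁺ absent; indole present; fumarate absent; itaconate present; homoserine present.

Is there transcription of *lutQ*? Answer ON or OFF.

OFF

Indole is present, so KulC is inactive.
Required activator KulC is absent, so *kepZ* is not transcribed.
So KepZ is not produced.
Itaconate is present, so SibC is active.
Homoserine is present, so OrvQ is inactive.
Fumarate is absent, so LutT is active.
No repressor is bound and LutT is active, so *pexX* is transcribed.
So PexX is produced and active.
With repressor SibC bound, *gixZ* is not transcribed.
So GixZ is not produced.
Required activator KepZ is absent, so *lutQ* is not transcribed.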